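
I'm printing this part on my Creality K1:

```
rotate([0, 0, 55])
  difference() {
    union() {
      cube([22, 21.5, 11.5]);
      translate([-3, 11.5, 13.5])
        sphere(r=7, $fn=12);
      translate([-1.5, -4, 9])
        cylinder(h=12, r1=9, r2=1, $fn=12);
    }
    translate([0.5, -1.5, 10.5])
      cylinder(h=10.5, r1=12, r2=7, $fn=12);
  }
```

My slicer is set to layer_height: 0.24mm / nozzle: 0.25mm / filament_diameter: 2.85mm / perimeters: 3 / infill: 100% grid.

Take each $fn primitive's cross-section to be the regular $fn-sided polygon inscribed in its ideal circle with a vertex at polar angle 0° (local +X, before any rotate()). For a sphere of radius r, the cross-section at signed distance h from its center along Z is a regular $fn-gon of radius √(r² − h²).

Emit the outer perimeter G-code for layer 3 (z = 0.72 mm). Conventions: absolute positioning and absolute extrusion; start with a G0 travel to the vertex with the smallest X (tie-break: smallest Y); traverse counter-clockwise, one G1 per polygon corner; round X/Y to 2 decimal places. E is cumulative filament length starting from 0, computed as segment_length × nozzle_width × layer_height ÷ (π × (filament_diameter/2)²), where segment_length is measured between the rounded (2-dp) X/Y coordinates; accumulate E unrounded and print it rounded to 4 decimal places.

G0 X-17.61 Y12.33 Z0.72
G1 X0.00 Y0.00 E0.2022
G1 X12.62 Y18.02 E0.4091
G1 X-4.99 Y30.35 E0.6113
G1 X-17.61 Y12.33 E0.8182

At z = 0.72 mm: the cube is present — its section is the full 22×21.5 rectangle; the sphere at (-3, 11.5) is absent (|z−center|=12.780 > r=7); the cone at (-1.5, -4) does not reach this height (z outside [9, 21]); Combining (union): only the 22×21.5 cube is present, so the union is just that shape — 1 connected region; the cone at (0.5, -1.5) is absent (z outside [10.5, 21]); Taking the first minus the rest: none of the subtracted shapes is present at this height, so that combined region is unchanged — 1 connected region; (rotated 55° about Z; rotation is an isometry so areas/perimeters/island counts are preserved). The outline is a single polygon with 4 vertices. Extrusion per mm of travel: 0.25 × 0.24 / (π × 1.425²) = 0.009405. Accumulating E over each segment gives final E = 0.8182.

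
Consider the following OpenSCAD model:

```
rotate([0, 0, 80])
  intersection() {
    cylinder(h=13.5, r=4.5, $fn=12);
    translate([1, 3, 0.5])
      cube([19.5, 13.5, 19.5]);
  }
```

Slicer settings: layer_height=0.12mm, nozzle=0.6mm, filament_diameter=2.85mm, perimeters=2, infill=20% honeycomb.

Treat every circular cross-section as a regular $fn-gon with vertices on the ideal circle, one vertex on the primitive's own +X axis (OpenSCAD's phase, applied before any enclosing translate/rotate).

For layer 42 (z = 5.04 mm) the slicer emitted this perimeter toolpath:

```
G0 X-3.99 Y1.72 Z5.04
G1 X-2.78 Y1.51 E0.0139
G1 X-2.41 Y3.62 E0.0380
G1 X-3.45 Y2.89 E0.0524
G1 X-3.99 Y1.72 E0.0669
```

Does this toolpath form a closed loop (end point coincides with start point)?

yes

Start point (G0): (-3.99, 1.72). End point (last G1): the path returns to the start — closed.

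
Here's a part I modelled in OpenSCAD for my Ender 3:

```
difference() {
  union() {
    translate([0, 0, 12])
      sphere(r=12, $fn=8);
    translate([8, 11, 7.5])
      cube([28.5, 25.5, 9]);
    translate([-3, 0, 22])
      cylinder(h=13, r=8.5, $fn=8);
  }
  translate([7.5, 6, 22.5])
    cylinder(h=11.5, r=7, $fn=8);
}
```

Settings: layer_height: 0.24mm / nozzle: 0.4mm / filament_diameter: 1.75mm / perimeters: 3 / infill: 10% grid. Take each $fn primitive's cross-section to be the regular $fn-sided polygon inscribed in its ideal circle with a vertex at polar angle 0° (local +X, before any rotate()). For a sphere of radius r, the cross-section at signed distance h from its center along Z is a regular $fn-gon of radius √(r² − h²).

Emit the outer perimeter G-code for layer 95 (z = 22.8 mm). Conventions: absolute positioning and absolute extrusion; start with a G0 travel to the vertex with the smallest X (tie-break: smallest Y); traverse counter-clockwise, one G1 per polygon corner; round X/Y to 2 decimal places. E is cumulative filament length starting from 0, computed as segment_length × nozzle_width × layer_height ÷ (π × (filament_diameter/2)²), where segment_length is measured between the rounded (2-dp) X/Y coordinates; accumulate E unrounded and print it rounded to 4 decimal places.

At z = 22.8 mm: the sphere: section is a regular 8-gon, circumradius = √(r²−h²) = √(12²−10.8²) = 5.231; the cube at (8, 11) is not intersected at this z (z outside [7.5, 16.5]); the r=8.5 cylinder at (-3, 0) gives a regular 8-gon of circumradius 8.5 (constant along its height); Combining (union): the r=12 sphere lies entirely inside the r=8.5 cylinder at (-3, 0), so the union is just the r=8.5 cylinder at (-3, 0) — 1 connected region; the r=7 cylinder at (7.5, 6) gives a regular 8-gon of circumradius 7 (constant along its height); Taking the first minus the rest: starting from the result so far, the r=7 cylinder at (7.5, 6) partially overlaps it — only the 15.15 mm² overlap (of its 138.59 mm²) is removed, clipping the outline — 1 connected region. The outline is a single polygon with 10 vertices. Extrusion per mm of travel: 0.4 × 0.24 / (π × 0.875²) = 0.039912. Accumulating E over each segment gives final E = 2.0961.

G0 X-11.50 Y0.00 Z22.80
G1 X-9.01 Y-6.01 E0.2596
G1 X-3.00 Y-8.50 E0.5193
G1 X3.01 Y-6.01 E0.7789
G1 X5.44 Y-0.15 E1.0321
G1 X2.55 Y1.05 E1.1570
G1 X0.50 Y6.00 E1.3709
G1 X0.87 Y6.90 E1.4097
G1 X-3.00 Y8.50 E1.5768
G1 X-9.01 Y6.01 E1.8365
G1 X-11.50 Y0.00 E2.0961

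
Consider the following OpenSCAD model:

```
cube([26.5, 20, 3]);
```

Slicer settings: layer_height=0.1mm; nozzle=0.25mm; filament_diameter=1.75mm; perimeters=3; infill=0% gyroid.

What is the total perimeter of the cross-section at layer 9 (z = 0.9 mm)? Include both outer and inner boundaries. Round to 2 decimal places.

At z = 0.9 mm: the cube is present — its section is the full 26.5×20 rectangle (perimeter 93.00 mm). Overall, the cross-section is a single solid region. Total boundary length (outer) = 93.00 mm.

93.00 mm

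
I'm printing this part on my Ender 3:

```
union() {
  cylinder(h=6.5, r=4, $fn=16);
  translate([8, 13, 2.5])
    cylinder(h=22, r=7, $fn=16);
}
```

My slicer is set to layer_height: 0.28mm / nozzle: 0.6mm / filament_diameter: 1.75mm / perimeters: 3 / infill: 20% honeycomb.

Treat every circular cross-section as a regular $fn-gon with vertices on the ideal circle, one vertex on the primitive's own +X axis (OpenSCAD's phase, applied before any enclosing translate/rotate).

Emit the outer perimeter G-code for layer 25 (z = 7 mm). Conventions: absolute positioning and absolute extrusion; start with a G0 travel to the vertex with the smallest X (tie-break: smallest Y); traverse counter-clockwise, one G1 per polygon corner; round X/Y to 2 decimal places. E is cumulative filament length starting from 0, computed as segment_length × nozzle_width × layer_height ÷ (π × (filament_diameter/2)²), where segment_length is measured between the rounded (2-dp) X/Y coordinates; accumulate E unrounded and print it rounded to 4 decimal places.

At z = 7 mm: the cylinder is absent (z outside [0, 6.5]); the cylinder at (8, 13): section is a regular 16-gon, circumradius r=7; Merging all regions: only the r=7 cylinder at (8, 13) is present, so the union is just that shape — 1 connected region. The outline is a single polygon with 16 vertices. Extrusion per mm of travel: 0.6 × 0.28 / (π × 0.875²) = 0.069846. Accumulating E over each segment gives final E = 3.0530.

G0 X1.00 Y13.00 Z7.00
G1 X1.53 Y10.32 E0.1908
G1 X3.05 Y8.05 E0.3816
G1 X5.32 Y6.53 E0.5724
G1 X8.00 Y6.00 E0.7633
G1 X10.68 Y6.53 E0.9541
G1 X12.95 Y8.05 E1.1449
G1 X14.47 Y10.32 E1.3357
G1 X15.00 Y13.00 E1.5265
G1 X14.47 Y15.68 E1.7173
G1 X12.95 Y17.95 E1.9081
G1 X10.68 Y19.47 E2.0989
G1 X8.00 Y20.00 E2.2898
G1 X5.32 Y19.47 E2.4806
G1 X3.05 Y17.95 E2.6714
G1 X1.53 Y15.68 E2.8622
G1 X1.00 Y13.00 E3.0530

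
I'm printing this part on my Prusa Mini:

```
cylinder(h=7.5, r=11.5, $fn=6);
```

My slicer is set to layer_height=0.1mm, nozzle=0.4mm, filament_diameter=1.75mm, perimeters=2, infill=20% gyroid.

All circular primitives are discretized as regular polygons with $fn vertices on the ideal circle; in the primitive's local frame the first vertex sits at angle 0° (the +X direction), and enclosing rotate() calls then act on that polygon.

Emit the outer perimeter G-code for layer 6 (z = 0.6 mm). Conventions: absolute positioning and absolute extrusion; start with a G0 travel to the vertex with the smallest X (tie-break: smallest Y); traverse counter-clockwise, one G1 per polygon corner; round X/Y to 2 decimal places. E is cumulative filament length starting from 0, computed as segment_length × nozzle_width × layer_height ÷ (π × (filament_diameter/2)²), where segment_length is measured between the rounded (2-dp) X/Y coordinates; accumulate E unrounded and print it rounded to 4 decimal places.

G0 X-11.50 Y0.00 Z0.60
G1 X-5.75 Y-9.96 E0.1913
G1 X5.75 Y-9.96 E0.3825
G1 X11.50 Y0.00 E0.5738
G1 X5.75 Y9.96 E0.7650
G1 X-5.75 Y9.96 E0.9563
G1 X-11.50 Y0.00 E1.1475

At z = 0.6 mm: the r=11.5 cylinder contributes a regular 6-gon of circumradius 11.5. The outline is a single polygon with 6 vertices. Extrusion per mm of travel: 0.4 × 0.1 / (π × 0.875²) = 0.016630. Accumulating E over each segment gives final E = 1.1475.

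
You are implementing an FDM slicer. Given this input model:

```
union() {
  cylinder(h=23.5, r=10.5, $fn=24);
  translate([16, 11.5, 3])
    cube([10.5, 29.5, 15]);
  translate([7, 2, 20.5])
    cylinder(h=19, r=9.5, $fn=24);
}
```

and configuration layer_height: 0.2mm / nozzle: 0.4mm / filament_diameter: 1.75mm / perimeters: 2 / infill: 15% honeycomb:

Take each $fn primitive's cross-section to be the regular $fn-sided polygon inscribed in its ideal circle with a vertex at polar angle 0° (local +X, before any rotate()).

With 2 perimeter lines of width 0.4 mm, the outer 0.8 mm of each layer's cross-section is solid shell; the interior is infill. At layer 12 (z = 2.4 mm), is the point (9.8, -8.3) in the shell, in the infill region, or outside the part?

At z = 2.4 mm: the r=10.5 cylinder gives a regular 24-gon of circumradius 10.5 (constant along its height); the cube at (16, 11.5) does not reach this height (z outside [3, 18]); the cylinder at (7, 2) is not intersected at this z (z outside [20.5, 39.5]); Taking the union: only the r=10.5 cylinder is present, so the union is just that shape — 1 connected region. Overall, the cross-section is a single solid region. The nearest boundary edge runs (7.42, -7.42)→(9.09, -5.25); distance from the point to it = 2.42 mm. The point is not inside any of the regions above, so it lies outside the cross-section (2.42 mm from the nearest boundary).

outside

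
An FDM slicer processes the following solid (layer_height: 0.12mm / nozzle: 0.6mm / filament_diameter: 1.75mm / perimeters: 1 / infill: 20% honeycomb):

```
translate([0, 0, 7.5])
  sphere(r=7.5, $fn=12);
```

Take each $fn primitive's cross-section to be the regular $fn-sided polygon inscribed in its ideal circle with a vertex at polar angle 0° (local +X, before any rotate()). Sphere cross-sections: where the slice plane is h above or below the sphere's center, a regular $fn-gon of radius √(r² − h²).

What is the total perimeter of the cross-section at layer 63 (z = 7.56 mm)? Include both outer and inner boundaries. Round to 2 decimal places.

At z = 7.56 mm: the r=7.5 sphere contributes a regular 12-gon of circumradius √(7.5²−0.06²) = 7.500 (perimeter = 2·12·7.500·sin(180°/12) = 46.59 mm). Overall, the cross-section is a single solid region. Total boundary length (outer) = 46.59 mm.

46.59 mm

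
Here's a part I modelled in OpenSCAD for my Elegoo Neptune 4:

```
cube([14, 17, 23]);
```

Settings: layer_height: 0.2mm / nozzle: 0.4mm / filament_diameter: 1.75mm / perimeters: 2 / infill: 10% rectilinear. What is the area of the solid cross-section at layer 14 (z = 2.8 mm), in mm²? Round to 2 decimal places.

At z = 2.8 mm: the cube (footprint 14×17) is included at this height (area 238.00 mm²). Overall, the cross-section is a single solid region. Net area = 238.00 mm².

238.00 mm²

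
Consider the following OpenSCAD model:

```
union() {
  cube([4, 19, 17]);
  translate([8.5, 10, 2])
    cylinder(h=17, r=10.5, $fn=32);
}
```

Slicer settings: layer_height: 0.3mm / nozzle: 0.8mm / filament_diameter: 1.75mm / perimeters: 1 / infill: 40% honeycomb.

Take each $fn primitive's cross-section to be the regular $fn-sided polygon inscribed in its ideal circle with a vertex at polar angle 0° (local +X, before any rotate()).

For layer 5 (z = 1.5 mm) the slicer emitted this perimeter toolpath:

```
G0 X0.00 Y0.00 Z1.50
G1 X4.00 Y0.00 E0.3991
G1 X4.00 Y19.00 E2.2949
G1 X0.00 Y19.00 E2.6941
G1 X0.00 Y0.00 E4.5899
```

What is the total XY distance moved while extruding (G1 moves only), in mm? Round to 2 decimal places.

Sum the Euclidean lengths of each G1 segment: total = 46.00 mm.

46.00 mm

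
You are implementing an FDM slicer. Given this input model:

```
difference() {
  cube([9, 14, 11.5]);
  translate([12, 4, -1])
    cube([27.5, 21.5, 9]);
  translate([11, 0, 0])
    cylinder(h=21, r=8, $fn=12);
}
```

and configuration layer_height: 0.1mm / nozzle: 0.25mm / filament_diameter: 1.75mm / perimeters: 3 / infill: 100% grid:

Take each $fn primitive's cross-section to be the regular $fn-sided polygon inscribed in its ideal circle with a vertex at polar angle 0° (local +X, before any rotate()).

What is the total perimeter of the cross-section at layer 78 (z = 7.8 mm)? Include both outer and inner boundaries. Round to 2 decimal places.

At z = 7.8 mm: the cube is present — its section is the full 9×14 rectangle (perimeter 46.00 mm); the cube at (12, 4) is present — its section is the full 27.5×21.5 rectangle (perimeter 98.00 mm); the r=8 cylinder at (11, 0) contributes a regular 12-gon of circumradius 8 (perimeter = 2·12·8.000·sin(180°/12) = 49.69 mm); Subtracting the remaining from the first: starting from the 9×14 cube, the 27.5×21.5 cube at (12, 4) misses the remaining region (no effect); the r=8 cylinder at (11, 0) partially overlaps it — only the 32.54 mm² overlap (of its 192.00 mm²) is removed, clipping the outline — boundary = 42.89 mm. Overall, the cross-section is a single solid region. Total boundary length (outer) = 42.89 mm.

42.89 mm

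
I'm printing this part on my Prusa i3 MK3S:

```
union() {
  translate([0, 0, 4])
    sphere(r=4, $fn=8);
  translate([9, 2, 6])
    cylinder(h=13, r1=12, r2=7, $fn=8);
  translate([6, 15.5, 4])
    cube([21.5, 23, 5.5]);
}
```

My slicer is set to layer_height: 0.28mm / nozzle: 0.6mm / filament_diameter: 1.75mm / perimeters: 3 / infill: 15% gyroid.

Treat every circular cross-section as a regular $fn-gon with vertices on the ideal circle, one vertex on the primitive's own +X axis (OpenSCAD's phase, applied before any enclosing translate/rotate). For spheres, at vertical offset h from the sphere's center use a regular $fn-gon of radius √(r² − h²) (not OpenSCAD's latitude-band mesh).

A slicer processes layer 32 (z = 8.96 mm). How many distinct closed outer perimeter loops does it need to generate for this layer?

At z = 8.96 mm: the sphere does not reach this height (|z−center|=4.960 > r=4); the cone at (9, 2) (r1=12→r2=7) has section circumradius 10.862 here — a regular 8-gon; the cube at (6, 15.5) is present — its section is the full 21.5×23 rectangle; Merging all regions: the 2 present regions are separate (no shared area or edge), so areas and boundary lengths simply add and each stays a separate island — 2 connected regions. The result has 2 disconnected regions.

2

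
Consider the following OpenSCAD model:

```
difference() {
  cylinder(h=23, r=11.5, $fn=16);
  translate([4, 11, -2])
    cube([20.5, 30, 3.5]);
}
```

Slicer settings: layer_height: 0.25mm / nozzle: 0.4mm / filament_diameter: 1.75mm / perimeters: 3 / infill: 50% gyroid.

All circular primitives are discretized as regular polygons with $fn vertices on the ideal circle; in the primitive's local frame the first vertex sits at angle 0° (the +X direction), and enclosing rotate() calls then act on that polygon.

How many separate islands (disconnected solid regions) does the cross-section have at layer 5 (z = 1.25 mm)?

At z = 1.25 mm: the cylinder: section is a regular 16-gon, circumradius r=11.5; the cube at (4, 11) (footprint 20.5×30) is included at this height; Taking the first minus the rest: starting from the r=11.5 cylinder, the 20.5×30 cube at (4, 11) misses the remaining region (no effect) — 1 connected region. Overall, the cross-section is a single solid region. Island count = 1.

1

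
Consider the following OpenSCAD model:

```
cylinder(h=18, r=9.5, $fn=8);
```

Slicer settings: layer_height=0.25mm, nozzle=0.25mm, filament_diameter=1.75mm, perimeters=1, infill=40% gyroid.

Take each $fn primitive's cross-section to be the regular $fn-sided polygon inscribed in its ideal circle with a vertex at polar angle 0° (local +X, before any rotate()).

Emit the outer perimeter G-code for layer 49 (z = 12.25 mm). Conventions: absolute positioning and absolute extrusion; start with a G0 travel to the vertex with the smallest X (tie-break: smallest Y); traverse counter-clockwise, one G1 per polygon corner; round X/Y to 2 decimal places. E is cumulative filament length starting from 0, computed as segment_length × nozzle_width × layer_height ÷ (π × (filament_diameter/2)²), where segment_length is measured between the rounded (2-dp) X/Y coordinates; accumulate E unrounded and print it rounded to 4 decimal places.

At z = 12.25 mm: the cylinder: section is a regular 8-gon, circumradius r=9.5. The outline is a single polygon with 8 vertices. Extrusion per mm of travel: 0.25 × 0.25 / (π × 0.875²) = 0.025984. Accumulating E over each segment gives final E = 1.5117.

G0 X-9.50 Y0.00 Z12.25
G1 X-6.72 Y-6.72 E0.1890
G1 X0.00 Y-9.50 E0.3779
G1 X6.72 Y-6.72 E0.5669
G1 X9.50 Y0.00 E0.7559
G1 X6.72 Y6.72 E0.9448
G1 X0.00 Y9.50 E1.1338
G1 X-6.72 Y6.72 E1.3228
G1 X-9.50 Y0.00 E1.5117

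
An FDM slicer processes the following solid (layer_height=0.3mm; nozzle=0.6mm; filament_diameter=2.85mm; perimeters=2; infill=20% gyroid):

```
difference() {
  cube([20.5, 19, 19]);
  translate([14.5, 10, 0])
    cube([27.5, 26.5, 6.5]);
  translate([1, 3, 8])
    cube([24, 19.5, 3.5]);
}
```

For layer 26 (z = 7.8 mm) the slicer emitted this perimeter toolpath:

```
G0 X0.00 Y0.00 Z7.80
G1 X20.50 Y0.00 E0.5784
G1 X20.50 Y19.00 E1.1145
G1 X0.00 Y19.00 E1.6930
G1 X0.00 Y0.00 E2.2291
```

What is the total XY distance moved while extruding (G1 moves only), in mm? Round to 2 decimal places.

Sum the Euclidean lengths of each G1 segment: total = 79.00 mm.

79.00 mm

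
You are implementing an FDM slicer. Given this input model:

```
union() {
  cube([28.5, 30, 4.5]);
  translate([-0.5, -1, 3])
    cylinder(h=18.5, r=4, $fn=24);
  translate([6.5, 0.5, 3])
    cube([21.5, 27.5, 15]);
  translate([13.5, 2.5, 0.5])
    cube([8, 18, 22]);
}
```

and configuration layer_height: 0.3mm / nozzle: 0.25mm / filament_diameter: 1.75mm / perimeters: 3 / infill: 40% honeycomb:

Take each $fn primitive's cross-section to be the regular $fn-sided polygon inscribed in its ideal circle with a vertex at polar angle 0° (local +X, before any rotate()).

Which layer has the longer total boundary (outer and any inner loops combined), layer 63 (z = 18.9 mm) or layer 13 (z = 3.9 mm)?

Layer 63 (z = 18.9): the cube is not intersected at this z (z outside [0, 4.5]); the r=4 cylinder at (-0.5, -1) contributes a regular 24-gon of circumradius 4 (perimeter = 2·24·4.000·sin(180°/24) = 25.06 mm); the cube at (6.5, 0.5) is absent (z outside [3, 18]); the cube at (13.5, 2.5) is present — its section is the full 8×18 rectangle (perimeter 52.00 mm); Combining (union): the 2 present regions are separate (no shared area or edge), so areas and boundary lengths simply add and each stays a separate island — boundary = 77.06 mm. So its perimeter = 77.06 mm. Layer 13 (z = 3.9): the cube (footprint 28.5×30) is included at this height (perimeter 117.00 mm); the cylinder at (-0.5, -1): section is a regular 24-gon, circumradius r=4 (perimeter = 2·24·4.000·sin(180°/24) = 25.06 mm); the cube at (6.5, 0.5) is present — its section is the full 21.5×27.5 rectangle (perimeter 98.00 mm); the cube at (13.5, 2.5) (footprint 8×18) is included at this height (perimeter 52.00 mm); Taking the union: the regions partially overlap (shared area 742.26 mm²), so the edge portions inside another operand are dropped and the merged outline is re-measured after clipping — boundary = 131.01 mm. So its perimeter = 131.01 mm. Layer 13 is larger (131.01 vs 77.06 mm).

layer 13 (z = 3.9 mm)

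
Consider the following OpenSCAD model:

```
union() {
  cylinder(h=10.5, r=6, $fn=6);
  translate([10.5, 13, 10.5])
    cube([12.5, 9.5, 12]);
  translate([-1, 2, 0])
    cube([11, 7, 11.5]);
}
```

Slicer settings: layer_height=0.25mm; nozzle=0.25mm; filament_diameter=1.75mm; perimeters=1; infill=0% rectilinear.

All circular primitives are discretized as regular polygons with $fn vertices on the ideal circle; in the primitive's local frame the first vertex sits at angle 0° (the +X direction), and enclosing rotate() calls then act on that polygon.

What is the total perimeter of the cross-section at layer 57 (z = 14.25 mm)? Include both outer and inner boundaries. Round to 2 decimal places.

At z = 14.25 mm: the cylinder does not reach this height (z outside [0, 10.5]); the cube at (10.5, 13) (footprint 12.5×9.5) is included at this height (perimeter 44.00 mm); the cube at (-1, 2) is not intersected at this z (z outside [0, 11.5]); Taking the union: only the 12.5×9.5 cube at (10.5, 13) is present, so the union is just that shape — boundary = 44.00 mm. Overall, the cross-section is a single solid region. Total boundary length (outer) = 44.00 mm.

44.00 mm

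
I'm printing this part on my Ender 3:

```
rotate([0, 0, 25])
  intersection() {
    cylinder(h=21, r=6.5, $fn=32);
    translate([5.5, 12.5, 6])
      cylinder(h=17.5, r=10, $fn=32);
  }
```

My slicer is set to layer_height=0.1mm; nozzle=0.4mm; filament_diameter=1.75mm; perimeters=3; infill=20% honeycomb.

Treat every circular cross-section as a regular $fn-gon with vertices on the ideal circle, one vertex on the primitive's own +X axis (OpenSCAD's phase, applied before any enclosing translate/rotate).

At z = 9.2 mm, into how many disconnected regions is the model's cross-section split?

1

At z = 9.2 mm: the r=6.5 cylinder gives a regular 32-gon of circumradius 6.5 (constant along its height); the r=10 cylinder at (5.5, 12.5) gives a regular 32-gon of circumradius 10 (constant along its height); Keeping only the common overlap: the r=10 cylinder at (5.5, 12.5) partially overlaps the r=6.5 cylinder; clipping to the common part keeps 16.87 mm² — 1 connected region; (whole slice rotated 25° about Z — lengths, areas and connectivity unchanged). The result has 1 disconnected region.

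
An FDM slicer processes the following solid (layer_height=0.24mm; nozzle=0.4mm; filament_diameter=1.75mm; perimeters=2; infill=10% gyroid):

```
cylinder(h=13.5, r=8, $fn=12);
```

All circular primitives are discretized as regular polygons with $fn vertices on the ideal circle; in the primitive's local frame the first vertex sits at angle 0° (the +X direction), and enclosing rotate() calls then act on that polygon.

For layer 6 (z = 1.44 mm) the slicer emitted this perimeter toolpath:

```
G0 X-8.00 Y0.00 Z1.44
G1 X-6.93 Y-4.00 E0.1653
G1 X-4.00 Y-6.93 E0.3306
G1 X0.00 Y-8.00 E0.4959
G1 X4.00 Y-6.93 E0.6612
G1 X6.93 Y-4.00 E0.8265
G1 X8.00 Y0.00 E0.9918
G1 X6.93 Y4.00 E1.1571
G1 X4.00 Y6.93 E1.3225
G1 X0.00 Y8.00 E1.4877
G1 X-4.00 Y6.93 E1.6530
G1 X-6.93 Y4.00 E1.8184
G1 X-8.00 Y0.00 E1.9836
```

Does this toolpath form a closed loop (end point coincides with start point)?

Start point (G0): (-8.00, 0.00). End point (last G1): the path returns to the start — closed.

yes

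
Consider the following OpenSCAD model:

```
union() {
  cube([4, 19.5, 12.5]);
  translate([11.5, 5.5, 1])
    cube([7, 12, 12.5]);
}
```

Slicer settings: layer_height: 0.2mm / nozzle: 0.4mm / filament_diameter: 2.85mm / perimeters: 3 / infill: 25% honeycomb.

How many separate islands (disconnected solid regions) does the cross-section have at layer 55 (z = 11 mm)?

At z = 11 mm: the cube is present — its section is the full 4×19.5 rectangle; the cube at (11.5, 5.5) is present — its section is the full 7×12 rectangle; Combining (union): the 2 present regions are separate (no shared area or edge), so areas and boundary lengths simply add and each stays a separate island — 2 connected regions. Overall, the cross-section has 2 separate islands. Island count = 2.

2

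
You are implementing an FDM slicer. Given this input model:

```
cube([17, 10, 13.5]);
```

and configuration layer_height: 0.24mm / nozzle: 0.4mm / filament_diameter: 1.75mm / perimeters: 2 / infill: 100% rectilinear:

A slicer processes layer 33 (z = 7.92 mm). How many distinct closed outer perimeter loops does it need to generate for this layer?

1

At z = 7.92 mm: the cube is present — its section is the full 17×10 rectangle. The result has 1 disconnected region.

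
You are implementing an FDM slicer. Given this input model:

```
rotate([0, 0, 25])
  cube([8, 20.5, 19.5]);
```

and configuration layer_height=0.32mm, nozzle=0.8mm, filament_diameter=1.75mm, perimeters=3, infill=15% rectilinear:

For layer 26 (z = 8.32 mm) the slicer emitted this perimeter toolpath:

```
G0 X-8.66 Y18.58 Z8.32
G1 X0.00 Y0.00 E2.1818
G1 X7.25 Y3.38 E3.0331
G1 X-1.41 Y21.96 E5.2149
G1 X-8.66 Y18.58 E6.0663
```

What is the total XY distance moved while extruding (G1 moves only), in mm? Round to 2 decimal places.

Sum the Euclidean lengths of each G1 segment: total = 57.00 mm.

57.00 mm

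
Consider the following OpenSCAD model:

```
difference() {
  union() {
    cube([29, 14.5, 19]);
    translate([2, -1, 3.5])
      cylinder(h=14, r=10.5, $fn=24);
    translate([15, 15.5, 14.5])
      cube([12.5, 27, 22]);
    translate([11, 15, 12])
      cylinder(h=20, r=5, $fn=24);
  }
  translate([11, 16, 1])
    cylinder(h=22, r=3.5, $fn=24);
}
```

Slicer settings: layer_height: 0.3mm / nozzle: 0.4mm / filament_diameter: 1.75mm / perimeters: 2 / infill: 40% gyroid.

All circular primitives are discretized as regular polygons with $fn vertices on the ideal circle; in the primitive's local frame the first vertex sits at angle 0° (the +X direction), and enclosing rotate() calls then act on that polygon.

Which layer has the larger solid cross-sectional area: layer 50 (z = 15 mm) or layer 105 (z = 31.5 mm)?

Layer 50 (z = 15): the cube is present — its section is the full 29×14.5 rectangle (area 420.50 mm²); the cylinder at (2, -1): section is a regular 24-gon, circumradius r=10.5 (area = (24/2)·10.500²·sin(360°/24) = 342.42 mm²); the 12.5×27 cube at (15, 15.5) contributes its full rectangle (area 337.50 mm²); the cylinder at (11, 15): section is a regular 24-gon, circumradius r=5 (area = (24/2)·5.000²·sin(360°/24) = 77.65 mm²); Taking the union: the regions partially overlap — summed areas 1178.06 mm² minus the doubly-counted overlap 129.23 mm² gives 1048.83 mm² — area = 1048.83 mm²; the r=3.5 cylinder at (11, 16) gives a regular 24-gon of circumradius 3.5 (constant along its height) (area = (24/2)·3.500²·sin(360°/24) = 38.05 mm²); Taking the first minus the rest: starting from the result so far (1048.83 mm²), the r=3.5 cylinder at (11, 16) lies wholly inside it (removes its full 38.05 mm² and its 21.93 mm outline becomes a hole wall) — area = 1010.78 mm². So its area = 1010.78 mm². Layer 105 (z = 31.5): the cube is absent (z outside [0, 19]); the cylinder at (2, -1) does not reach this height (z outside [3.5, 17.5]); the cube at (15, 15.5) (footprint 12.5×27) is included at this height (area 337.50 mm²); the r=5 cylinder at (11, 15) gives a regular 24-gon of circumradius 5 (constant along its height) (area = (24/2)·5.000²·sin(360°/24) = 77.65 mm²); Taking the union: the regions partially overlap — summed areas 415.15 mm² minus the doubly-counted overlap 1.47 mm² gives 413.68 mm² — area = 413.68 mm²; the cylinder at (11, 16) is not intersected at this z (z outside [1, 23]); After the difference (first − rest): none of the subtracted shapes is present at this height, so that combined region is unchanged — area = 413.68 mm². So its area = 413.68 mm². Layer 50 is larger (1010.78 vs 413.68 mm²).

layer 50 (z = 15 mm)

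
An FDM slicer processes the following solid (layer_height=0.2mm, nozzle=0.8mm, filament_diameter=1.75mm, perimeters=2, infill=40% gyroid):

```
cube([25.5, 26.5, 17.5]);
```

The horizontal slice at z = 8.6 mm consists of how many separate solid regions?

1

At z = 8.6 mm: the cube (footprint 25.5×26.5) is included at this height. The result has 1 disconnected region.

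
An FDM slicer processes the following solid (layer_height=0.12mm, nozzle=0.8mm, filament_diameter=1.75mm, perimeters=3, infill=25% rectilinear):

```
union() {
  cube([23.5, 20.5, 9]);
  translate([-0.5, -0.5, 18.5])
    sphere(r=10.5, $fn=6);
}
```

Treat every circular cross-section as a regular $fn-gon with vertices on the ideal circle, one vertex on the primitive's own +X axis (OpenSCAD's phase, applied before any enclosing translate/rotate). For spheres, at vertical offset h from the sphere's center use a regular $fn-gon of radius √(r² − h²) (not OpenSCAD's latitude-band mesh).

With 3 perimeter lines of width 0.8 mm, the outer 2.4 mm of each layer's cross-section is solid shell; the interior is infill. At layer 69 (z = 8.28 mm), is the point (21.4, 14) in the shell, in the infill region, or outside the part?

shell

At z = 8.28 mm: the cube is present — its section is the full 23.5×20.5 rectangle; the r=10.5 sphere at (-0.5, -0.5) contributes a regular 6-gon of circumradius √(10.5²−10.22²) = 2.409; Merging all regions: the regions partially overlap (shared area 1.84 mm²), so overlapping operands fuse into one piece — 1 connected region. Overall, the cross-section is a single solid region. The nearest boundary edge runs (23.50, 20.50)→(23.50, 0.00); distance from the point to it = 2.10 mm. The point is inside the cross-section, 2.10 mm from the nearest boundary — within the 2.4 mm shell band (3 × 0.8).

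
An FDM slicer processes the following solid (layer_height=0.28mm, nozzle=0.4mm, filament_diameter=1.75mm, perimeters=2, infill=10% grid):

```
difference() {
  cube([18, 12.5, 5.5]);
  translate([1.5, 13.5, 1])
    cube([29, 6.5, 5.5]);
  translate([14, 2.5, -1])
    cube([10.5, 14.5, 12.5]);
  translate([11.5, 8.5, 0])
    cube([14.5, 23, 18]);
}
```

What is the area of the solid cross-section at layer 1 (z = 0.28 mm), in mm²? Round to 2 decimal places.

At z = 0.28 mm: the 18×12.5 cube contributes its full rectangle (area 225.00 mm²); the cube at (1.5, 13.5) is not intersected at this z (z outside [1, 6.5]); the 10.5×14.5 cube at (14, 2.5) contributes its full rectangle (area 152.25 mm²); the cube at (11.5, 8.5) is present — its section is the full 14.5×23 rectangle (area 333.50 mm²); After the difference (first − rest): starting from the 18×12.5 cube (225.00 mm²), the 10.5×14.5 cube at (14, 2.5) partially overlaps it — only the 40.00 mm² overlap (of its 152.25 mm²) is removed, clipping the outline; the 14.5×23 cube at (11.5, 8.5) partially overlaps it — only the 10.00 mm² overlap (of its 333.50 mm²) is removed, clipping the outline — area = 175.00 mm². Overall, the cross-section is a single solid region. Net area = 175.00 mm².

175.00 mm²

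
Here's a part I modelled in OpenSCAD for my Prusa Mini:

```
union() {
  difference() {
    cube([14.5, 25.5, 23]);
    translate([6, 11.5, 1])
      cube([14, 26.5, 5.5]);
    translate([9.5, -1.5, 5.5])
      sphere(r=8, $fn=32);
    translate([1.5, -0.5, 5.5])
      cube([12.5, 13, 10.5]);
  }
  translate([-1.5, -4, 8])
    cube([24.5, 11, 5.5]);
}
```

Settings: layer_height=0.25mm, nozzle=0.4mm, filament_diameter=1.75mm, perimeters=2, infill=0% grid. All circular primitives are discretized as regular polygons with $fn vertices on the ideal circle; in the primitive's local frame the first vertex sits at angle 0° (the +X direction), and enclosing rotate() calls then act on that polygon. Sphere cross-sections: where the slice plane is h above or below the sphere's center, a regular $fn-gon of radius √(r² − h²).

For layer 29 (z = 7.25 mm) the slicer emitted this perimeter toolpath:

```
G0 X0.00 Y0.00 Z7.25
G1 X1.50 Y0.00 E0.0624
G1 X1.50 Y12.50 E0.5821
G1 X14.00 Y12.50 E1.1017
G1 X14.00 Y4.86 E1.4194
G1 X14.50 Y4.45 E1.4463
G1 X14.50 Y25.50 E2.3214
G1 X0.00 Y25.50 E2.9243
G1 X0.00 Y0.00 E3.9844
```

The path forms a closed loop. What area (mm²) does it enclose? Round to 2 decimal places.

211.17 mm²

Apply the shoelace formula to the sequence of (X, Y) vertices; enclosed area = 211.17 mm².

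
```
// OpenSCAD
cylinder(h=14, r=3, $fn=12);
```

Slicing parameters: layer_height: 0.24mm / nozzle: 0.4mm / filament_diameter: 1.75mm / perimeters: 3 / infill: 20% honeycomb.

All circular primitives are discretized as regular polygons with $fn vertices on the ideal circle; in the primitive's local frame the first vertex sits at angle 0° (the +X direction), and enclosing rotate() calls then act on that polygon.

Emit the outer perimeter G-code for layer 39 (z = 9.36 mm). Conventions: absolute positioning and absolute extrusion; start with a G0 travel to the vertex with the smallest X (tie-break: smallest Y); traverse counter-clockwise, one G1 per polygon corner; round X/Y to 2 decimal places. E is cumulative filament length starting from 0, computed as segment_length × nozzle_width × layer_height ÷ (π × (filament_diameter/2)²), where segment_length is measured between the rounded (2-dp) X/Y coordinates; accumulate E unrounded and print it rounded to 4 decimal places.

G0 X-3.00 Y0.00 Z9.36
G1 X-2.60 Y-1.50 E0.0620
G1 X-1.50 Y-2.60 E0.1240
G1 X0.00 Y-3.00 E0.1860
G1 X1.50 Y-2.60 E0.2480
G1 X2.60 Y-1.50 E0.3101
G1 X3.00 Y0.00 E0.3720
G1 X2.60 Y1.50 E0.4340
G1 X1.50 Y2.60 E0.4961
G1 X0.00 Y3.00 E0.5580
G1 X-1.50 Y2.60 E0.6200
G1 X-2.60 Y1.50 E0.6821
G1 X-3.00 Y0.00 E0.7440

At z = 9.36 mm: the r=3 cylinder gives a regular 12-gon of circumradius 3 (constant along its height). The outline is a single polygon with 12 vertices. Extrusion per mm of travel: 0.4 × 0.24 / (π × 0.875²) = 0.039912. Accumulating E over each segment gives final E = 0.7440.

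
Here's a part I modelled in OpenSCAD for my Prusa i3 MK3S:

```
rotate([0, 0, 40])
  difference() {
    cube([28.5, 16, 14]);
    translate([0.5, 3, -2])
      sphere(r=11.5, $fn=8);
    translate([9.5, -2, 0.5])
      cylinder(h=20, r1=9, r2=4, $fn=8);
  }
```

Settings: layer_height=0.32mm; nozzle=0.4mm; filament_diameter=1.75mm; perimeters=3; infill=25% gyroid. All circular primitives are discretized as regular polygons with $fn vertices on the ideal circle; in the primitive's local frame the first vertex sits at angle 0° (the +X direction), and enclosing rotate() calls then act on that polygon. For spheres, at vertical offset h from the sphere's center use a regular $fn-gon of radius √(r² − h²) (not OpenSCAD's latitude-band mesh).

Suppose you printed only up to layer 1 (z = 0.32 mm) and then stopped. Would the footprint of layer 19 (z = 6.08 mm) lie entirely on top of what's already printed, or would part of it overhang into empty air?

Compare the two slices. At z = 0.32: the cube (footprint 28.5×16) is included at this height (area 456.00 mm²); the sphere at (0.5, 3): section is a regular 8-gon, circumradius = √(r²−h²) = √(11.5²−2.32²) = 11.264 (area = (8/2)·11.264²·sin(360°/8) = 358.84 mm²); the cone at (9.5, -2) is absent (z outside [0.5, 20.5]); Subtracting the remaining from the first: starting from the 28.5×16 cube (456.00 mm²), the r=11.5 sphere at (0.5, 3) partially overlaps it — only the 128.72 mm² overlap (of its 358.84 mm²) is removed, clipping the outline — area = 327.28 mm²; (rotated 40° about Z; rotation is an isometry so areas/perimeters/island counts are preserved). At z = 6.08: the cube is present — its section is the full 28.5×16 rectangle (area 456.00 mm²); the r=11.5 sphere at (0.5, 3) slices to a regular 8-gon of circumradius 8.183 (√(r²−h²) with h=8.08 from center) (area = (8/2)·8.183²·sin(360°/8) = 189.40 mm²); the cone at (9.5, -2): at t=0.279 of its height the radius interpolates to r₁+(r₂−r₁)t = 7.605, giving a regular 8-gon of that circumradius (area = (8/2)·7.605²·sin(360°/8) = 163.58 mm²); Taking the first minus the rest: starting from the 28.5×16 cube (456.00 mm²), the r=11.5 sphere at (0.5, 3) partially overlaps it — only the 75.58 mm² overlap (of its 189.40 mm²) is removed, clipping the outline; the cone at (9.5, -2) partially overlaps it — only the 33.73 mm² overlap (of its 163.58 mm²) is removed, clipping the outline — area = 346.70 mm²; (rotated 40° about Z; rotation is an isometry so areas/perimeters/island counts are preserved). Checking containment: at z = 6.08 the cross-section extends beyond the z = 0.32 cross-section by about 36.86 mm².

part overhangs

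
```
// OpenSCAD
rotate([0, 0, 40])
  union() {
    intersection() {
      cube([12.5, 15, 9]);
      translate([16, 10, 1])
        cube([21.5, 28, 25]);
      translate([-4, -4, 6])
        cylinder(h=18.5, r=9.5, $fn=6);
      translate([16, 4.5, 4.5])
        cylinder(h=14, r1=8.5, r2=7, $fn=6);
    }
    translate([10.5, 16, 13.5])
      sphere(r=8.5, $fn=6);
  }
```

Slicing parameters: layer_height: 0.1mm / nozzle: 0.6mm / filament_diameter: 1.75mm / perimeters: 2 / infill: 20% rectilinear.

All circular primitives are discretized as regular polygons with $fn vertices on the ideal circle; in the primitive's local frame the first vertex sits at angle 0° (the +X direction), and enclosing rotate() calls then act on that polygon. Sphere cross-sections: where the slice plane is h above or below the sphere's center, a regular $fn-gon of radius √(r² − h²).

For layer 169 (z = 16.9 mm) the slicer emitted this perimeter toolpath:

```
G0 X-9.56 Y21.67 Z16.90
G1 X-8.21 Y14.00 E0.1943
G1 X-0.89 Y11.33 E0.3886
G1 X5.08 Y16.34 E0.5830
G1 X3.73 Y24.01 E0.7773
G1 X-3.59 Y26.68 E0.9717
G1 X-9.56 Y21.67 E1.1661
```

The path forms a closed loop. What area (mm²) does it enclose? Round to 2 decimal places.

Apply the shoelace formula to the sequence of (X, Y) vertices; enclosed area = 157.71 mm².

157.71 mm²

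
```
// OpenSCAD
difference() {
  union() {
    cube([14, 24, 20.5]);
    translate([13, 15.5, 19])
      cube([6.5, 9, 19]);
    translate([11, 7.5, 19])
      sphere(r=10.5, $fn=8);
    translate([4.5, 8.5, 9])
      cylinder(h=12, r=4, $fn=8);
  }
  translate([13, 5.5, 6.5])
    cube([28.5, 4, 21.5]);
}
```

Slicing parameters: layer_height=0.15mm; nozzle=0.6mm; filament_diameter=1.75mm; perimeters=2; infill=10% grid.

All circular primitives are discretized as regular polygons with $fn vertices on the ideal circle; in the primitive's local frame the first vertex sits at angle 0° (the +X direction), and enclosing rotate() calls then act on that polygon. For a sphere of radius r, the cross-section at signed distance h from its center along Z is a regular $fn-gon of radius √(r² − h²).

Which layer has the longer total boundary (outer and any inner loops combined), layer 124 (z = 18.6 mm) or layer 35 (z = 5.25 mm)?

Layer 124 (z = 18.6): the cube (footprint 14×24) is included at this height (perimeter 76.00 mm); the cube at (13, 15.5) does not reach this height (z outside [19, 38]); the sphere at (11, 7.5): section is a regular 8-gon, circumradius = √(r²−h²) = √(10.5²−0.4²) = 10.492 (perimeter = 2·8·10.492·sin(180°/8) = 64.24 mm); the cylinder at (4.5, 8.5): section is a regular 8-gon, circumradius r=4 (perimeter = 2·8·4.000·sin(180°/8) = 24.49 mm); Merging all regions: the regions partially overlap (shared area 242.25 mm²), so the edge portions inside another operand are dropped and the merged outline is re-measured after clipping — boundary = 85.72 mm; the cube at (13, 5.5) (footprint 28.5×4) is included at this height (perimeter 65.00 mm); After the difference (first − rest): starting from the result so far, the 28.5×4 cube at (13, 5.5) partially overlaps it — only the 32.31 mm² overlap (of its 114.00 mm²) is removed, clipping the outline — boundary = 100.72 mm. So its perimeter = 100.72 mm. Layer 35 (z = 5.25): the cube (footprint 14×24) is included at this height (perimeter 76.00 mm); the cube at (13, 15.5) is absent (z outside [19, 38]); the sphere at (11, 7.5) does not reach this height (|z−center|=13.750 > r=10.5); the cylinder at (4.5, 8.5) does not reach this height (z outside [9, 21]); Taking the union: only the 14×24 cube is present, so the union is just that shape — boundary = 76.00 mm; the cube at (13, 5.5) does not reach this height (z outside [6.5, 28]); Taking the first minus the rest: none of the subtracted shapes is present at this height, so the result so far is unchanged — boundary = 76.00 mm. So its perimeter = 76.00 mm. Layer 124 is larger (100.72 vs 76.00 mm).

layer 124 (z = 18.6 mm)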